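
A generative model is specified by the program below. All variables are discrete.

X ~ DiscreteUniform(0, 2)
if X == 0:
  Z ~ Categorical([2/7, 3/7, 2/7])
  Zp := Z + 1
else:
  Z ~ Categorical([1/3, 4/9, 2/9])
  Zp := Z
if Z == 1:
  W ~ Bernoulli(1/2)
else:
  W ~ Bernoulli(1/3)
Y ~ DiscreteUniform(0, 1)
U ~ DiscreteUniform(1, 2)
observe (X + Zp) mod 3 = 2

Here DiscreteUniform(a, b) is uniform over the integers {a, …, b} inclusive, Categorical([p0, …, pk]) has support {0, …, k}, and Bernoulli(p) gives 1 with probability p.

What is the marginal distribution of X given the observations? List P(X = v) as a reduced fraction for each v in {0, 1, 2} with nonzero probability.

P(X=0) = 27/76, P(X=1) = 7/19, P(X=2) = 21/76

Enumerate traces; 24 have nonzero weight after conditioning:
  (X=0, Z=1, W=0, Y=0, U=1) weight 1/56
  (X=0, Z=1, W=0, Y=0, U=2) weight 1/56
  (X=0, Z=1, W=0, Y=1, U=1) weight 1/56
  (X=0, Z=1, W=0, Y=1, U=2) weight 1/56
  (X=0, Z=1, W=1, Y=0, U=1) weight 1/56
  (X=0, Z=1, W=1, Y=0, U=2) weight 1/56
  (X=0, Z=1, W=1, Y=1, U=1) weight 1/56
  (X=0, Z=1, W=1, Y=1, U=2) weight 1/56
  (X=1, Z=1, W=0, Y=0, U=1) weight 1/54
  (X=2, Z=0, W=0, Y=0, U=1) weight 1/54
  … 14 more
Group by X:
  weight(X=0) = 1/7
  weight(X=1) = 4/27
  weight(X=2) = 1/9
Total weight = 1/7 + 4/27 + 1/9 = 76/189
P(X=0 | obs) = 1/7 / 76/189 = 27/76
P(X=1 | obs) = 4/27 / 76/189 = 7/19
P(X=2 | obs) = 1/9 / 76/189 = 21/76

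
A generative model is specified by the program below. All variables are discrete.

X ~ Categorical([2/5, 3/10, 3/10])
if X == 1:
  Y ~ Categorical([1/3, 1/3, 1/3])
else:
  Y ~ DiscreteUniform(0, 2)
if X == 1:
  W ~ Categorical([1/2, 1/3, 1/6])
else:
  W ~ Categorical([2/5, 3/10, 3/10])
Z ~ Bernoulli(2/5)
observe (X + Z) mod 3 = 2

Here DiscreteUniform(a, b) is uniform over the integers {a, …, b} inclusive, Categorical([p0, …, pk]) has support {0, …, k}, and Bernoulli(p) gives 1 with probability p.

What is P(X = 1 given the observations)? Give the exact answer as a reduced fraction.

P(X = 1 | obs) = 2/5

Enumerate traces; 18 have nonzero weight after conditioning:
  (X=1, Y=0, W=0, Z=1) weight 1/50
  (X=1, Y=0, W=1, Z=1) weight 1/75
  (X=1, Y=0, W=2, Z=1) weight 1/150
  (X=1, Y=1, W=0, Z=1) weight 1/50
  (X=1, Y=1, W=1, Z=1) weight 1/75
  (X=1, Y=1, W=2, Z=1) weight 1/150
  (X=1, Y=2, W=0, Z=1) weight 1/50
  (X=1, Y=2, W=1, Z=1) weight 1/75
  (X=2, Y=0, W=0, Z=0) weight 3/125
  … 9 more
Group by X:
  weight(X=1) = 3/25
  weight(X=2) = 9/50
Total weight = 3/25 + 9/50 = 3/10
P(X=1 | obs) = 3/25 / 3/10 = 2/5
P(X=2 | obs) = 9/50 / 3/10 = 3/5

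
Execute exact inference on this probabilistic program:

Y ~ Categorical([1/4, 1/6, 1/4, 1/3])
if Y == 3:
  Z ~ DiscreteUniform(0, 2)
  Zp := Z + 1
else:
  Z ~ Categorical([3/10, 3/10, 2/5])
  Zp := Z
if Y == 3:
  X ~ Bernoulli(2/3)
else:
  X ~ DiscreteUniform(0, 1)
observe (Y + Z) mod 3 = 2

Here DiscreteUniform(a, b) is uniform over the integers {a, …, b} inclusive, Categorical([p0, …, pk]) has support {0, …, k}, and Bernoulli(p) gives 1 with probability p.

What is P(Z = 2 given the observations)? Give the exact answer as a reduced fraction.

Enumerate traces; 8 have nonzero weight after conditioning:
  (Y=0, Z=2, X=0) weight 1/20
  (Y=0, Z=2, X=1) weight 1/20
  (Y=1, Z=1, X=0) weight 1/40
  (Y=1, Z=1, X=1) weight 1/40
  (Y=2, Z=0, X=0) weight 3/80
  (Y=2, Z=0, X=1) weight 3/80
  (Y=3, Z=2, X=0) weight 1/27
  (Y=3, Z=2, X=1) weight 2/27
Group by Z:
  weight(Z=0) = 3/40
  weight(Z=1) = 1/20
  weight(Z=2) = 19/90
Total weight = 3/40 + 1/20 + 19/90 = 121/360
P(Z=0 | obs) = 3/40 / 121/360 = 27/121
P(Z=1 | obs) = 1/20 / 121/360 = 18/121
P(Z=2 | obs) = 19/90 / 121/360 = 76/121

P(Z = 2 | obs) = 76/121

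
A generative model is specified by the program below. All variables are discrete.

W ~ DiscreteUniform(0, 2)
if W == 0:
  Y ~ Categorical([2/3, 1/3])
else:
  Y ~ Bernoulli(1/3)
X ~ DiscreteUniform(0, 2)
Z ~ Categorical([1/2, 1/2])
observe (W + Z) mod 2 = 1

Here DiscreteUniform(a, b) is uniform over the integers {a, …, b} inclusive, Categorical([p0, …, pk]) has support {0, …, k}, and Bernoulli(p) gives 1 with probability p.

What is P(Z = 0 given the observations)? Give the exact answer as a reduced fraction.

P(Z = 0 | obs) = 1/3

Enumerate traces; 18 have nonzero weight after conditioning:
  (W=0, Y=0, X=0, Z=1) weight 1/27
  (W=0, Y=0, X=1, Z=1) weight 1/27
  (W=0, Y=0, X=2, Z=1) weight 1/27
  (W=0, Y=1, X=0, Z=1) weight 1/54
  (W=0, Y=1, X=1, Z=1) weight 1/54
  (W=0, Y=1, X=2, Z=1) weight 1/54
  (W=1, Y=0, X=0, Z=0) weight 1/27
  (W=1, Y=0, X=1, Z=0) weight 1/27
  … 10 more
Group by Z:
  weight(Z=0) = 1/6
  weight(Z=1) = 1/3
Total weight = 1/6 + 1/3 = 1/2
P(Z=0 | obs) = 1/6 / 1/2 = 1/3
P(Z=1 | obs) = 1/3 / 1/2 = 2/3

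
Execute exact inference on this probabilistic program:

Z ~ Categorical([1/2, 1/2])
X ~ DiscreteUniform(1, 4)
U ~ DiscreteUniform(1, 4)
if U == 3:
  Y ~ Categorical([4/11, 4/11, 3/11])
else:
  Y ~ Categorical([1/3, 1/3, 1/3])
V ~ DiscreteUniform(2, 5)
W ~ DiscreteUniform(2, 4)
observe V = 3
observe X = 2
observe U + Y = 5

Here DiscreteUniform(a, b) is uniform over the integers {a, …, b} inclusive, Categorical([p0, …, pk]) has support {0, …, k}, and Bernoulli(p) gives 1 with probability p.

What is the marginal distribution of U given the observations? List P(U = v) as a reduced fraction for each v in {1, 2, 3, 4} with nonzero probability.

P(U=3) = 9/20, P(U=4) = 11/20

Enumerate traces; 12 have nonzero weight after conditioning:
  (Z=0, X=2, U=3, Y=2, V=3, W=2) weight 1/1408
  (Z=0, X=2, U=3, Y=2, V=3, W=3) weight 1/1408
  (Z=0, X=2, U=3, Y=2, V=3, W=4) weight 1/1408
  (Z=0, X=2, U=4, Y=1, V=3, W=2) weight 1/1152
  (Z=0, X=2, U=4, Y=1, V=3, W=3) weight 1/1152
  (Z=0, X=2, U=4, Y=1, V=3, W=4) weight 1/1152
  (Z=1, X=2, U=3, Y=2, V=3, W=2) weight 1/1408
  (Z=1, X=2, U=3, Y=2, V=3, W=3) weight 1/1408
  … 4 more
Group by U:
  weight(U=3) = 3/704
  weight(U=4) = 1/192
Total weight = 3/704 + 1/192 = 5/528
P(U=3 | obs) = 3/704 / 5/528 = 9/20
P(U=4 | obs) = 1/192 / 5/528 = 11/20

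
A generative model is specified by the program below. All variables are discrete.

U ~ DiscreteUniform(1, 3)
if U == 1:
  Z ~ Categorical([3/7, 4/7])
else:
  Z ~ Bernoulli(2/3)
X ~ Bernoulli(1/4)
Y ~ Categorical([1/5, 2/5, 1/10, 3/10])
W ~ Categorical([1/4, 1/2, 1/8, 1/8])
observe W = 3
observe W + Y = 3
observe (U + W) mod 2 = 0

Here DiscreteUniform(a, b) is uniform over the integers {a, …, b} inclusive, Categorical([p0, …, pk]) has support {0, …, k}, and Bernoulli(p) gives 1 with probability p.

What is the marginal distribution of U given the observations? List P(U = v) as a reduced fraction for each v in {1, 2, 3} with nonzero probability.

P(U=1) = 1/2, P(U=3) = 1/2

Enumerate traces; 8 have nonzero weight after conditioning:
  (U=1, Z=0, X=0, Y=0, W=3) weight 3/1120
  (U=1, Z=0, X=1, Y=0, W=3) weight 1/1120
  (U=1, Z=1, X=0, Y=0, W=3) weight 1/280
  (U=1, Z=1, X=1, Y=0, W=3) weight 1/840
  (U=3, Z=0, X=0, Y=0, W=3) weight 1/480
  (U=3, Z=0, X=1, Y=0, W=3) weight 1/1440
  (U=3, Z=1, X=0, Y=0, W=3) weight 1/240
  (U=3, Z=1, X=1, Y=0, W=3) weight 1/720
Group by U:
  weight(U=1) = 1/120
  weight(U=3) = 1/120
Total weight = 1/120 + 1/120 = 1/60
P(U=1 | obs) = 1/120 / 1/60 = 1/2
P(U=3 | obs) = 1/120 / 1/60 = 1/2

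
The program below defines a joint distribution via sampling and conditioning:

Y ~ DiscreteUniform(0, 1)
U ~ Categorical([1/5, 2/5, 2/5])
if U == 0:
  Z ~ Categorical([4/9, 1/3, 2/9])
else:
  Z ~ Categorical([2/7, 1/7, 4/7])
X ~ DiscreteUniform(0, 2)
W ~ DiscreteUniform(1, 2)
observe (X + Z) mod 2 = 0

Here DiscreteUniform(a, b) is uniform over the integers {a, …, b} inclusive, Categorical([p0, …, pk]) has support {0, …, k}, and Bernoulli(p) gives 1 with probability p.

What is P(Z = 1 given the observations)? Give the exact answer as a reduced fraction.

Enumerate traces; 60 have nonzero weight after conditioning:
  (Y=0, U=0, Z=0, X=0, W=1) weight 1/135
  (Y=0, U=0, Z=0, X=0, W=2) weight 1/135
  (Y=0, U=0, Z=0, X=2, W=1) weight 1/135
  (Y=0, U=0, Z=0, X=2, W=2) weight 1/135
  (Y=0, U=0, Z=1, X=1, W=1) weight 1/180
  (Y=0, U=0, Z=1, X=1, W=2) weight 1/180
  (Y=0, U=0, Z=2, X=0, W=1) weight 1/270
  (Y=0, U=0, Z=2, X=0, W=2) weight 1/270
  … 52 more
Group by Z:
  weight(Z=0) = 40/189
  weight(Z=1) = 19/315
  weight(Z=2) = 316/945
Total weight = 40/189 + 19/315 + 316/945 = 191/315
P(Z=0 | obs) = 40/189 / 191/315 = 200/573
P(Z=1 | obs) = 19/315 / 191/315 = 19/191
P(Z=2 | obs) = 316/945 / 191/315 = 316/573

P(Z = 1 | obs) = 19/191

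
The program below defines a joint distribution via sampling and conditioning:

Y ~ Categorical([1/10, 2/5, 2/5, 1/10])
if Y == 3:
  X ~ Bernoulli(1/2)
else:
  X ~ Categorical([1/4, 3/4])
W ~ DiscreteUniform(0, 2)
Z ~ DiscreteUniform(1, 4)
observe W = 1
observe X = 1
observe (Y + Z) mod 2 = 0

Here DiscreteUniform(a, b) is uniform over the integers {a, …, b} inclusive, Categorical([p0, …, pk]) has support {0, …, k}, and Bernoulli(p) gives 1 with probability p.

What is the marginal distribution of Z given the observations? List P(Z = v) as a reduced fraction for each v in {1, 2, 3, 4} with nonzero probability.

P(Z=1) = 7/29, P(Z=2) = 15/58, P(Z=3) = 7/29, P(Z=4) = 15/58

Enumerate traces; 8 have nonzero weight after conditioning:
  (Y=0, X=1, W=1, Z=2) weight 1/160
  (Y=0, X=1, W=1, Z=4) weight 1/160
  (Y=1, X=1, W=1, Z=1) weight 1/40
  (Y=1, X=1, W=1, Z=3) weight 1/40
  (Y=2, X=1, W=1, Z=2) weight 1/40
  (Y=2, X=1, W=1, Z=4) weight 1/40
  (Y=3, X=1, W=1, Z=1) weight 1/240
  (Y=3, X=1, W=1, Z=3) weight 1/240
Group by Z:
  weight(Z=1) = 7/240
  weight(Z=2) = 1/32
  weight(Z=3) = 7/240
  weight(Z=4) = 1/32
Total weight = 7/240 + 1/32 + 7/240 + 1/32 = 29/240
P(Z=1 | obs) = 7/240 / 29/240 = 7/29
P(Z=2 | obs) = 1/32 / 29/240 = 15/58
P(Z=3 | obs) = 7/240 / 29/240 = 7/29
P(Z=4 | obs) = 1/32 / 29/240 = 15/58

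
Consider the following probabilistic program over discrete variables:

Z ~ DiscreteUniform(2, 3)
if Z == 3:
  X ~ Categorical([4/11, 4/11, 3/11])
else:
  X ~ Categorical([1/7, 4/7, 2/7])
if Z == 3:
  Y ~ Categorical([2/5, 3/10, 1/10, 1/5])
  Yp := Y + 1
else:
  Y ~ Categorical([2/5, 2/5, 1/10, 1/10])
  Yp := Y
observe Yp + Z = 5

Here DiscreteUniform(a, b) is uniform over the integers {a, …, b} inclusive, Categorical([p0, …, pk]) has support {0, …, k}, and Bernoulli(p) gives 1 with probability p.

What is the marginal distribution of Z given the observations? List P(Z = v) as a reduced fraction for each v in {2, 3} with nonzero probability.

P(Z=2) = 1/4, P(Z=3) = 3/4

Enumerate traces; 6 have nonzero weight after conditioning:
  (Z=2, X=0, Y=3) weight 1/140
  (Z=2, X=1, Y=3) weight 1/35
  (Z=2, X=2, Y=3) weight 1/70
  (Z=3, X=0, Y=1) weight 3/55
  (Z=3, X=1, Y=1) weight 3/55
  (Z=3, X=2, Y=1) weight 9/220
Group by Z:
  weight(Z=2) = 1/20
  weight(Z=3) = 3/20
Total weight = 1/20 + 3/20 = 1/5
P(Z=2 | obs) = 1/20 / 1/5 = 1/4
P(Z=3 | obs) = 3/20 / 1/5 = 3/4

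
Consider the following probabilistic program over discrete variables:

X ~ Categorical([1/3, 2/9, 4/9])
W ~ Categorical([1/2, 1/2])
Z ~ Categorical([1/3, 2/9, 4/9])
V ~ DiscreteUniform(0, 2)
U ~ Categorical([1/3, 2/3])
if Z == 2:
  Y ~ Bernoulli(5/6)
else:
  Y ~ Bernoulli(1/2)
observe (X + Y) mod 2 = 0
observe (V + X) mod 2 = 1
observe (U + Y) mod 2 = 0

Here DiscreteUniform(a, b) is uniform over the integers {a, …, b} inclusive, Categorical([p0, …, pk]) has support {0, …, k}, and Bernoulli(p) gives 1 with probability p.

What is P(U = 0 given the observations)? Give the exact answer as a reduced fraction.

Enumerate traces; 24 have nonzero weight after conditioning:
  (X=0, W=0, Z=0, V=1, U=0, Y=0) weight 1/324
  (X=0, W=0, Z=1, V=1, U=0, Y=0) weight 1/486
  (X=0, W=0, Z=2, V=1, U=0, Y=0) weight 1/729
  (X=0, W=1, Z=0, V=1, U=0, Y=0) weight 1/324
  (X=0, W=1, Z=1, V=1, U=0, Y=0) weight 1/486
  (X=0, W=1, Z=2, V=1, U=0, Y=0) weight 1/729
  (X=1, W=0, Z=0, V=0, U=1, Y=1) weight 1/243
  (X=1, W=0, Z=0, V=2, U=1, Y=1) weight 1/243
  … 16 more
Group by U:
  weight(U=0) = 133/4374
  weight(U=1) = 140/2187
Total weight = 133/4374 + 140/2187 = 413/4374
P(U=0 | obs) = 133/4374 / 413/4374 = 19/59
P(U=1 | obs) = 140/2187 / 413/4374 = 40/59

P(U = 0 | obs) = 19/59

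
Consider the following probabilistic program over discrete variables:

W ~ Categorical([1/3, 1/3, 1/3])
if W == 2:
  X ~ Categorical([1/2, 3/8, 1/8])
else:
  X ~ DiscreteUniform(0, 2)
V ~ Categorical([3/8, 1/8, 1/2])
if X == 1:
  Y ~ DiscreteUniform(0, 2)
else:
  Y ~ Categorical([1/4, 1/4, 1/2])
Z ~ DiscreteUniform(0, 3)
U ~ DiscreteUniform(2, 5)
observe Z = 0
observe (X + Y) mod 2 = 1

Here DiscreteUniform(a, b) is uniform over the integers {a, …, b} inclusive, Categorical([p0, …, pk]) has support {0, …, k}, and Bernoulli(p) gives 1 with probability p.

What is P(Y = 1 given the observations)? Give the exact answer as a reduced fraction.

P(Y = 1 | obs) = 141/341

Enumerate traces; 144 have nonzero weight after conditioning:
  (W=0, X=0, V=0, Y=1, Z=0, U=2) weight 1/1536
  (W=0, X=0, V=0, Y=1, Z=0, U=3) weight 1/1536
  (W=0, X=0, V=0, Y=1, Z=0, U=4) weight 1/1536
  (W=0, X=0, V=0, Y=1, Z=0, U=5) weight 1/1536
  (W=0, X=0, V=1, Y=1, Z=0, U=2) weight 1/4608
  (W=0, X=0, V=1, Y=1, Z=0, U=3) weight 1/4608
  (W=0, X=0, V=1, Y=1, Z=0, U=4) weight 1/4608
  (W=0, X=0, V=1, Y=1, Z=0, U=5) weight 1/4608
  (W=0, X=1, V=0, Y=0, Z=0, U=2) weight 1/1152
  (W=0, X=1, V=0, Y=2, Z=0, U=2) weight 1/1152
  … 134 more
Group by Y:
  weight(Y=0) = 25/864
  weight(Y=1) = 47/1152
  weight(Y=2) = 25/864
Total weight = 25/864 + 47/1152 + 25/864 = 341/3456
P(Y=0 | obs) = 25/864 / 341/3456 = 100/341
P(Y=1 | obs) = 47/1152 / 341/3456 = 141/341
P(Y=2 | obs) = 25/864 / 341/3456 = 100/341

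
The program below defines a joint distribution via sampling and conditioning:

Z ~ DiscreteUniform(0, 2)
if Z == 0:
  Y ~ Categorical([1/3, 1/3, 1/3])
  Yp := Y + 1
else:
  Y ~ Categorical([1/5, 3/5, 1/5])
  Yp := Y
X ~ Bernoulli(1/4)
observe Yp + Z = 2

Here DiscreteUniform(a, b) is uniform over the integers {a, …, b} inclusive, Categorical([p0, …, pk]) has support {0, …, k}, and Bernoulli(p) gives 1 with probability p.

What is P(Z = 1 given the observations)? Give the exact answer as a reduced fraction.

P(Z = 1 | obs) = 9/17

Enumerate traces; 6 have nonzero weight after conditioning:
  (Z=0, Y=1, X=0) weight 1/12
  (Z=0, Y=1, X=1) weight 1/36
  (Z=1, Y=1, X=0) weight 3/20
  (Z=1, Y=1, X=1) weight 1/20
  (Z=2, Y=0, X=0) weight 1/20
  (Z=2, Y=0, X=1) weight 1/60
Group by Z:
  weight(Z=0) = 1/9
  weight(Z=1) = 1/5
  weight(Z=2) = 1/15
Total weight = 1/9 + 1/5 + 1/15 = 17/45
P(Z=0 | obs) = 1/9 / 17/45 = 5/17
P(Z=1 | obs) = 1/5 / 17/45 = 9/17
P(Z=2 | obs) = 1/15 / 17/45 = 3/17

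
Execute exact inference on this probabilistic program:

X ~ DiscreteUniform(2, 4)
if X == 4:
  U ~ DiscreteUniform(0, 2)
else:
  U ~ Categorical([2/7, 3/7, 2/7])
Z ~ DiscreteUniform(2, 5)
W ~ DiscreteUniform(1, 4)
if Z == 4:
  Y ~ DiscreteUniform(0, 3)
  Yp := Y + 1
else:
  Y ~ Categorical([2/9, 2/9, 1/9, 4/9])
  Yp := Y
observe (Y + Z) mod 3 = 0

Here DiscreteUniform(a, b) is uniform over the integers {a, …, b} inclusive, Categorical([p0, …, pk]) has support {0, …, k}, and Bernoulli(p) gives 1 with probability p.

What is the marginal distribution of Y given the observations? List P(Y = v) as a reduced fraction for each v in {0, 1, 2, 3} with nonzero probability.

Enumerate traces; 180 have nonzero weight after conditioning:
  (X=2, U=0, Z=2, W=1, Y=1) weight 1/756
  (X=2, U=0, Z=2, W=2, Y=1) weight 1/756
  (X=2, U=0, Z=2, W=3, Y=1) weight 1/756
  (X=2, U=0, Z=2, W=4, Y=1) weight 1/756
  (X=2, U=0, Z=3, W=1, Y=0) weight 1/756
  (X=2, U=0, Z=3, W=1, Y=3) weight 1/378
  (X=2, U=0, Z=3, W=2, Y=0) weight 1/756
  (X=2, U=0, Z=3, W=2, Y=3) weight 1/378
  (X=2, U=0, Z=4, W=1, Y=2) weight 1/672
  … 171 more
Group by Y:
  weight(Y=0) = 1/18
  weight(Y=1) = 1/9
  weight(Y=2) = 1/16
  weight(Y=3) = 1/9
Total weight = 1/18 + 1/9 + 1/16 + 1/9 = 49/144
P(Y=0 | obs) = 1/18 / 49/144 = 8/49
P(Y=1 | obs) = 1/9 / 49/144 = 16/49
P(Y=2 | obs) = 1/16 / 49/144 = 9/49
P(Y=3 | obs) = 1/9 / 49/144 = 16/49

P(Y=0) = 8/49, P(Y=1) = 16/49, P(Y=2) = 9/49, P(Y=3) = 16/49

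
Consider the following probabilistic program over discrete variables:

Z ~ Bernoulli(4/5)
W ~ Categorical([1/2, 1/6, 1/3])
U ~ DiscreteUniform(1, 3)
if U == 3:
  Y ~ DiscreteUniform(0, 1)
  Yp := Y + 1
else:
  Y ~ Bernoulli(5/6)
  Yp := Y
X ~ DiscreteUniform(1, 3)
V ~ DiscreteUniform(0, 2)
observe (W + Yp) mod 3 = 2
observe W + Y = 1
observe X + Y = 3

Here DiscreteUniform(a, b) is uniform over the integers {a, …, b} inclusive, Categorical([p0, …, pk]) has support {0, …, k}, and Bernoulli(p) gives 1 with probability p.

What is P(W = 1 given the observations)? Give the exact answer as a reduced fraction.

P(W = 1 | obs) = 1/4

Enumerate traces; 12 have nonzero weight after conditioning:
  (Z=0, W=0, U=3, Y=1, X=2, V=0) weight 1/540
  (Z=0, W=0, U=3, Y=1, X=2, V=1) weight 1/540
  (Z=0, W=0, U=3, Y=1, X=2, V=2) weight 1/540
  (Z=0, W=1, U=3, Y=0, X=3, V=0) weight 1/1620
  (Z=0, W=1, U=3, Y=0, X=3, V=1) weight 1/1620
  (Z=0, W=1, U=3, Y=0, X=3, V=2) weight 1/1620
  (Z=1, W=0, U=3, Y=1, X=2, V=0) weight 1/135
  (Z=1, W=0, U=3, Y=1, X=2, V=1) weight 1/135
  … 4 more
Group by W:
  weight(W=0) = 1/36
  weight(W=1) = 1/108
Total weight = 1/36 + 1/108 = 1/27
P(W=0 | obs) = 1/36 / 1/27 = 3/4
P(W=1 | obs) = 1/108 / 1/27 = 1/4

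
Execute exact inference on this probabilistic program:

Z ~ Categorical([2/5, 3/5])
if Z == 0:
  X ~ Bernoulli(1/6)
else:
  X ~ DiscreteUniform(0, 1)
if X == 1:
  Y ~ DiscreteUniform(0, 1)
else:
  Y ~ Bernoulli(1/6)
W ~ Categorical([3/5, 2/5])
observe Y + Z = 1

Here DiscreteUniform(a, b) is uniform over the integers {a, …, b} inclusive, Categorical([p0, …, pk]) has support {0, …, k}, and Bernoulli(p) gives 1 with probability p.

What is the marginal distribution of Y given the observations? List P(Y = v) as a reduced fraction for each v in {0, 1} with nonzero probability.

Enumerate traces; 8 have nonzero weight after conditioning:
  (Z=0, X=0, Y=1, W=0) weight 1/30
  (Z=0, X=0, Y=1, W=1) weight 1/45
  (Z=0, X=1, Y=1, W=0) weight 1/50
  (Z=0, X=1, Y=1, W=1) weight 1/75
  (Z=1, X=0, Y=0, W=0) weight 3/20
  (Z=1, X=0, Y=0, W=1) weight 1/10
  (Z=1, X=1, Y=0, W=0) weight 9/100
  (Z=1, X=1, Y=0, W=1) weight 3/50
Group by Y:
  weight(Y=0) = 2/5
  weight(Y=1) = 4/45
Total weight = 2/5 + 4/45 = 22/45
P(Y=0 | obs) = 2/5 / 22/45 = 9/11
P(Y=1 | obs) = 4/45 / 22/45 = 2/11

P(Y=0) = 9/11, P(Y=1) = 2/11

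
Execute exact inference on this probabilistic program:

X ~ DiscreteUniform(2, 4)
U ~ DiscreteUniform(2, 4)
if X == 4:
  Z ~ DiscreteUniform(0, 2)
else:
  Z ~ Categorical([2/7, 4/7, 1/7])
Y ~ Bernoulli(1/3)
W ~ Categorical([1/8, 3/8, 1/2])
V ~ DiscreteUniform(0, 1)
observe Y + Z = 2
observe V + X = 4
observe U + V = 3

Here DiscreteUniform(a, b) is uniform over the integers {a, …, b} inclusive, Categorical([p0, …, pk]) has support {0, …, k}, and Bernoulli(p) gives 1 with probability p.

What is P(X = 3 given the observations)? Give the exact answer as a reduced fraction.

Enumerate traces; 12 have nonzero weight after conditioning:
  (X=3, U=2, Z=1, Y=1, W=0, V=1) weight 1/756
  (X=3, U=2, Z=1, Y=1, W=1, V=1) weight 1/252
  (X=3, U=2, Z=1, Y=1, W=2, V=1) weight 1/189
  (X=3, U=2, Z=2, Y=0, W=0, V=1) weight 1/1512
  (X=3, U=2, Z=2, Y=0, W=1, V=1) weight 1/504
  (X=3, U=2, Z=2, Y=0, W=2, V=1) weight 1/378
  (X=4, U=3, Z=1, Y=1, W=0, V=0) weight 1/1296
  (X=4, U=3, Z=1, Y=1, W=1, V=0) weight 1/432
  … 4 more
Group by X:
  weight(X=3) = 1/63
  weight(X=4) = 1/54
Total weight = 1/63 + 1/54 = 13/378
P(X=3 | obs) = 1/63 / 13/378 = 6/13
P(X=4 | obs) = 1/54 / 13/378 = 7/13

P(X = 3 | obs) = 6/13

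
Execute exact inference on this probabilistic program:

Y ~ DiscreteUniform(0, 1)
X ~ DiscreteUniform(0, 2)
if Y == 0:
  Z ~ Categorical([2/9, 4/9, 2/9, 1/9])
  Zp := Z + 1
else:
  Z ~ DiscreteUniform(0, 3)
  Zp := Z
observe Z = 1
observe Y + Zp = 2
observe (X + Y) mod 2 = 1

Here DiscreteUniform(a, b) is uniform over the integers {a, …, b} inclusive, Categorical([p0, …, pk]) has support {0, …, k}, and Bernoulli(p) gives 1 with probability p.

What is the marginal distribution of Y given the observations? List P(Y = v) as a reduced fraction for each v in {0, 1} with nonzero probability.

P(Y=0) = 8/17, P(Y=1) = 9/17

Enumerate traces; 3 have nonzero weight after conditioning:
  (Y=0, X=1, Z=1) weight 2/27
  (Y=1, X=0, Z=1) weight 1/24
  (Y=1, X=2, Z=1) weight 1/24
Group by Y:
  weight(Y=0) = 2/27
  weight(Y=1) = 1/12
Total weight = 2/27 + 1/12 = 17/108
P(Y=0 | obs) = 2/27 / 17/108 = 8/17
P(Y=1 | obs) = 1/12 / 17/108 = 9/17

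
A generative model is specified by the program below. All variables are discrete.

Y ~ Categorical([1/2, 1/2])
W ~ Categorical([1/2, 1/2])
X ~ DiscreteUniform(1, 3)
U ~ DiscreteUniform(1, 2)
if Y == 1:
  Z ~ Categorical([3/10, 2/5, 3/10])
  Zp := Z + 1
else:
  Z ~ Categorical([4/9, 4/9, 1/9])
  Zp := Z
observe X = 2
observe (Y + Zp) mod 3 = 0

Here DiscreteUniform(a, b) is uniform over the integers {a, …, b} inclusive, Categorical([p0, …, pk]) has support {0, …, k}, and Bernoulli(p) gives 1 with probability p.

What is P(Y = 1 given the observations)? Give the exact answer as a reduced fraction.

P(Y = 1 | obs) = 9/19

Enumerate traces; 8 have nonzero weight after conditioning:
  (Y=0, W=0, X=2, U=1, Z=0) weight 1/54
  (Y=0, W=0, X=2, U=2, Z=0) weight 1/54
  (Y=0, W=1, X=2, U=1, Z=0) weight 1/54
  (Y=0, W=1, X=2, U=2, Z=0) weight 1/54
  (Y=1, W=0, X=2, U=1, Z=1) weight 1/60
  (Y=1, W=0, X=2, U=2, Z=1) weight 1/60
  (Y=1, W=1, X=2, U=1, Z=1) weight 1/60
  (Y=1, W=1, X=2, U=2, Z=1) weight 1/60
Group by Y:
  weight(Y=0) = 2/27
  weight(Y=1) = 1/15
Total weight = 2/27 + 1/15 = 19/135
P(Y=0 | obs) = 2/27 / 19/135 = 10/19
P(Y=1 | obs) = 1/15 / 19/135 = 9/19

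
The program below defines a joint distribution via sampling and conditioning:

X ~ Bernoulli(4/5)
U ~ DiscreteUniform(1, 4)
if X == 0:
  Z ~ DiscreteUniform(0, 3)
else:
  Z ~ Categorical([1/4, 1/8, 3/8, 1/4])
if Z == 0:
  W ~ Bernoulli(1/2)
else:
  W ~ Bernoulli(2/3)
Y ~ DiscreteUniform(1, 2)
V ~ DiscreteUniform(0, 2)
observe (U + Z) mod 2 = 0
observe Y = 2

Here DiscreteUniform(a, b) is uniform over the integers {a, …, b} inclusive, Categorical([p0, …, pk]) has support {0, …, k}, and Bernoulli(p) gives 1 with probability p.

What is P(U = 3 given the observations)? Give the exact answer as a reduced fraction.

Enumerate traces; 96 have nonzero weight after conditioning:
  (X=0, U=1, Z=1, W=0, Y=2, V=0) weight 1/1440
  (X=0, U=1, Z=1, W=0, Y=2, V=1) weight 1/1440
  (X=0, U=1, Z=1, W=0, Y=2, V=2) weight 1/1440
  (X=0, U=1, Z=1, W=1, Y=2, V=0) weight 1/720
  (X=0, U=1, Z=1, W=1, Y=2, V=1) weight 1/720
  (X=0, U=1, Z=1, W=1, Y=2, V=2) weight 1/720
  (X=0, U=1, Z=3, W=0, Y=2, V=0) weight 1/1440
  (X=0, U=1, Z=3, W=0, Y=2, V=1) weight 1/1440
  (X=0, U=2, Z=0, W=0, Y=2, V=0) weight 1/960
  (X=0, U=3, Z=1, W=0, Y=2, V=0) weight 1/1440
  … 86 more
Group by U:
  weight(U=1) = 1/20
  weight(U=2) = 3/40
  weight(U=3) = 1/20
  weight(U=4) = 3/40
Total weight = 1/20 + 3/40 + 1/20 + 3/40 = 1/4
P(U=1 | obs) = 1/20 / 1/4 = 1/5
P(U=2 | obs) = 3/40 / 1/4 = 3/10
P(U=3 | obs) = 1/20 / 1/4 = 1/5
P(U=4 | obs) = 3/40 / 1/4 = 3/10

P(U = 3 | obs) = 1/5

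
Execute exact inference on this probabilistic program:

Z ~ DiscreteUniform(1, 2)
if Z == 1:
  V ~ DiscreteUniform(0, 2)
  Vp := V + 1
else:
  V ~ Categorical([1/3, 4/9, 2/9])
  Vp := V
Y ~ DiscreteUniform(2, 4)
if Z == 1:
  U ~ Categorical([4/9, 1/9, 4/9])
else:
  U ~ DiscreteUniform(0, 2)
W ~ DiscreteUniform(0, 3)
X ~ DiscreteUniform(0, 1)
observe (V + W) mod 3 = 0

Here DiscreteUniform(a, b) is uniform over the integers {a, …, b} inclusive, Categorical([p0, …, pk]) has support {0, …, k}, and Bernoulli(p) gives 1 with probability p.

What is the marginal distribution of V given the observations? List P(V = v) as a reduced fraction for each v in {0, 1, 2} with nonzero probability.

Enumerate traces; 144 have nonzero weight after conditioning:
  (Z=1, V=0, Y=2, U=0, W=0, X=0) weight 1/324
  (Z=1, V=0, Y=2, U=0, W=0, X=1) weight 1/324
  (Z=1, V=0, Y=2, U=0, W=3, X=0) weight 1/324
  (Z=1, V=0, Y=2, U=0, W=3, X=1) weight 1/324
  (Z=1, V=0, Y=2, U=1, W=0, X=0) weight 1/1296
  (Z=1, V=0, Y=2, U=1, W=0, X=1) weight 1/1296
  (Z=1, V=0, Y=2, U=1, W=3, X=0) weight 1/1296
  (Z=1, V=0, Y=2, U=1, W=3, X=1) weight 1/1296
  (Z=1, V=1, Y=2, U=0, W=2, X=0) weight 1/324
  (Z=1, V=2, Y=2, U=0, W=1, X=0) weight 1/324
  … 134 more
Group by V:
  weight(V=0) = 1/6
  weight(V=1) = 7/72
  weight(V=2) = 5/72
Total weight = 1/6 + 7/72 + 5/72 = 1/3
P(V=0 | obs) = 1/6 / 1/3 = 1/2
P(V=1 | obs) = 7/72 / 1/3 = 7/24
P(V=2 | obs) = 5/72 / 1/3 = 5/24

P(V=0) = 1/2, P(V=1) = 7/24, P(V=2) = 5/24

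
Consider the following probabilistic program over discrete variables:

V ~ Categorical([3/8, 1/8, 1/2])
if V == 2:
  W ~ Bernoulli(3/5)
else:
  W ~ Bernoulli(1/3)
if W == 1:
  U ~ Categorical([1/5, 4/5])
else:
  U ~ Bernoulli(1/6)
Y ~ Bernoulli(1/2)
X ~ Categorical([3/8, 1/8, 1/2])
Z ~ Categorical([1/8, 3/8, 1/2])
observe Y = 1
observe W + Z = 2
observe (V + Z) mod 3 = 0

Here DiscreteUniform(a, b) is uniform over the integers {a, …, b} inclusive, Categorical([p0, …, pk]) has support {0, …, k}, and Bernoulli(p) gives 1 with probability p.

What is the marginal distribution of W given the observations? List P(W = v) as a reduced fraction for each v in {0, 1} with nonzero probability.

Enumerate traces; 12 have nonzero weight after conditioning:
  (V=1, W=0, U=0, Y=1, X=0, Z=2) weight 5/768
  (V=1, W=0, U=0, Y=1, X=1, Z=2) weight 5/2304
  (V=1, W=0, U=0, Y=1, X=2, Z=2) weight 5/576
  (V=1, W=0, U=1, Y=1, X=0, Z=2) weight 1/768
  (V=1, W=0, U=1, Y=1, X=1, Z=2) weight 1/2304
  (V=1, W=0, U=1, Y=1, X=2, Z=2) weight 1/576
  (V=2, W=1, U=0, Y=1, X=0, Z=1) weight 27/6400
  (V=2, W=1, U=0, Y=1, X=1, Z=1) weight 9/6400
  … 4 more
Group by W:
  weight(W=0) = 1/48
  weight(W=1) = 9/160
Total weight = 1/48 + 9/160 = 37/480
P(W=0 | obs) = 1/48 / 37/480 = 10/37
P(W=1 | obs) = 9/160 / 37/480 = 27/37

P(W=0) = 10/37, P(W=1) = 27/37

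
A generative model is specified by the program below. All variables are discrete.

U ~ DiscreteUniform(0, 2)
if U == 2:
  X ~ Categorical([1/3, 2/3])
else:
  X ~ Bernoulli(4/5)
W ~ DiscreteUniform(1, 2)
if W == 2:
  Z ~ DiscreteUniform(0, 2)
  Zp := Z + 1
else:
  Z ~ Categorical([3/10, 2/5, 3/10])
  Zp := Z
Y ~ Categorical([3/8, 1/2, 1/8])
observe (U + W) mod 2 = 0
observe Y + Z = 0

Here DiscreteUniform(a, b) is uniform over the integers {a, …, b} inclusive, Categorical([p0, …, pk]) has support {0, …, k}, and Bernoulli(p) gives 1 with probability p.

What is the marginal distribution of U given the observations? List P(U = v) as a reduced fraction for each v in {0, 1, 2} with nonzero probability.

Enumerate traces; 6 have nonzero weight after conditioning:
  (U=0, X=0, W=2, Z=0, Y=0) weight 1/240
  (U=0, X=1, W=2, Z=0, Y=0) weight 1/60
  (U=1, X=0, W=1, Z=0, Y=0) weight 3/800
  (U=1, X=1, W=1, Z=0, Y=0) weight 3/200
  (U=2, X=0, W=2, Z=0, Y=0) weight 1/144
  (U=2, X=1, W=2, Z=0, Y=0) weight 1/72
Group by U:
  weight(U=0) = 1/48
  weight(U=1) = 3/160
  weight(U=2) = 1/48
Total weight = 1/48 + 3/160 + 1/48 = 29/480
P(U=0 | obs) = 1/48 / 29/480 = 10/29
P(U=1 | obs) = 3/160 / 29/480 = 9/29
P(U=2 | obs) = 1/48 / 29/480 = 10/29

P(U=0) = 10/29, P(U=1) = 9/29, P(U=2) = 10/29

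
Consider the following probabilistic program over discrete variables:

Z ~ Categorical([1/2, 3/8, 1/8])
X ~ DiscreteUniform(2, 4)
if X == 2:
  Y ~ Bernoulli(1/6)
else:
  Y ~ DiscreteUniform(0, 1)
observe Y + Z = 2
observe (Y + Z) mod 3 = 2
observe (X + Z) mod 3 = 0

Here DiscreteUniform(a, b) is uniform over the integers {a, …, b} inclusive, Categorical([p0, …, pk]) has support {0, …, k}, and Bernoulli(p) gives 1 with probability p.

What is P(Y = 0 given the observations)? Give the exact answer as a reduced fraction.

P(Y = 0 | obs) = 1/2

Enumerate traces; 2 have nonzero weight after conditioning:
  (Z=1, X=2, Y=1) weight 1/48
  (Z=2, X=4, Y=0) weight 1/48
Group by Y:
  weight(Y=0) = 1/48
  weight(Y=1) = 1/48
Total weight = 1/48 + 1/48 = 1/24
P(Y=0 | obs) = 1/48 / 1/24 = 1/2
P(Y=1 | obs) = 1/48 / 1/24 = 1/2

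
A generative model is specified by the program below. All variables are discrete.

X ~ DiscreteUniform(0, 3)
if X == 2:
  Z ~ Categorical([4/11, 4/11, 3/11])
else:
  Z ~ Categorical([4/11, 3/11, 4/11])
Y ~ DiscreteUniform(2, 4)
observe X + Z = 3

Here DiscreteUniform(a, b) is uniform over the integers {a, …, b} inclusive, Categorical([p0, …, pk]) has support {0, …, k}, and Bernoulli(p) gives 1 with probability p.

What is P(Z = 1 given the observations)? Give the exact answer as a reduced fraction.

Enumerate traces; 9 have nonzero weight after conditioning:
  (X=1, Z=2, Y=2) weight 1/33
  (X=1, Z=2, Y=3) weight 1/33
  (X=1, Z=2, Y=4) weight 1/33
  (X=2, Z=1, Y=2) weight 1/33
  (X=2, Z=1, Y=3) weight 1/33
  (X=2, Z=1, Y=4) weight 1/33
  (X=3, Z=0, Y=2) weight 1/33
  (X=3, Z=0, Y=3) weight 1/33
  … 1 more
Group by Z:
  weight(Z=0) = 1/11
  weight(Z=1) = 1/11
  weight(Z=2) = 1/11
Total weight = 1/11 + 1/11 + 1/11 = 3/11
P(Z=0 | obs) = 1/11 / 3/11 = 1/3
P(Z=1 | obs) = 1/11 / 3/11 = 1/3
P(Z=2 | obs) = 1/11 / 3/11 = 1/3

P(Z = 1 | obs) = 1/3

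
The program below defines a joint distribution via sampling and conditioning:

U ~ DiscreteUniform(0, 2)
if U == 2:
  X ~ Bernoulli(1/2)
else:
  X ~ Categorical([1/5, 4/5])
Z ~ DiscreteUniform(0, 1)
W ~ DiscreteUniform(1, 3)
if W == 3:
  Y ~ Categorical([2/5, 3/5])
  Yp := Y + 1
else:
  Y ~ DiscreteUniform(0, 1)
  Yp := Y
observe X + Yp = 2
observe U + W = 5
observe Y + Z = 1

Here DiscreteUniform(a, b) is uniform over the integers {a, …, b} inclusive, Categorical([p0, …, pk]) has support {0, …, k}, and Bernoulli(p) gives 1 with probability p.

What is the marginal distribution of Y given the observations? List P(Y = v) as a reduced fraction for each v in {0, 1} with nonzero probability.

Enumerate traces; 2 have nonzero weight after conditioning:
  (U=2, X=0, Z=0, W=3, Y=1) weight 1/60
  (U=2, X=1, Z=1, W=3, Y=0) weight 1/90
Group by Y:
  weight(Y=0) = 1/90
  weight(Y=1) = 1/60
Total weight = 1/90 + 1/60 = 1/36
P(Y=0 | obs) = 1/90 / 1/36 = 2/5
P(Y=1 | obs) = 1/60 / 1/36 = 3/5

P(Y=0) = 2/5, P(Y=1) = 3/5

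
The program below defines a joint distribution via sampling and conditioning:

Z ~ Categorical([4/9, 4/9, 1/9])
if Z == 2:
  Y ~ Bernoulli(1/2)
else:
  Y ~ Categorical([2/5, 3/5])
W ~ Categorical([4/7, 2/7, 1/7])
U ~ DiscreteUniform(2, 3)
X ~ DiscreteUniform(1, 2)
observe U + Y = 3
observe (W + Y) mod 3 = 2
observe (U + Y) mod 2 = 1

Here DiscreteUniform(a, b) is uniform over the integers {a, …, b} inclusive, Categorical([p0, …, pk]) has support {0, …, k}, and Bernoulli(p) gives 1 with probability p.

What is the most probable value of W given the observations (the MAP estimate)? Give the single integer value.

Enumerate traces; 12 have nonzero weight after conditioning:
  (Z=0, Y=0, W=2, U=3, X=1) weight 2/315
  (Z=0, Y=0, W=2, U=3, X=2) weight 2/315
  (Z=0, Y=1, W=1, U=2, X=1) weight 2/105
  (Z=0, Y=1, W=1, U=2, X=2) weight 2/105
  (Z=1, Y=0, W=2, U=3, X=1) weight 2/315
  (Z=1, Y=0, W=2, U=3, X=2) weight 2/315
  (Z=1, Y=1, W=1, U=2, X=1) weight 2/105
  (Z=1, Y=1, W=1, U=2, X=2) weight 2/105
  … 4 more
Group by W:
  weight(W=1) = 53/630
  weight(W=2) = 37/1260
Total weight = 53/630 + 37/1260 = 143/1260
P(W=1 | obs) = 53/630 / 143/1260 = 106/143
P(W=2 | obs) = 37/1260 / 143/1260 = 37/143
argmax = 1

argmax_v P(W = v | obs) = 1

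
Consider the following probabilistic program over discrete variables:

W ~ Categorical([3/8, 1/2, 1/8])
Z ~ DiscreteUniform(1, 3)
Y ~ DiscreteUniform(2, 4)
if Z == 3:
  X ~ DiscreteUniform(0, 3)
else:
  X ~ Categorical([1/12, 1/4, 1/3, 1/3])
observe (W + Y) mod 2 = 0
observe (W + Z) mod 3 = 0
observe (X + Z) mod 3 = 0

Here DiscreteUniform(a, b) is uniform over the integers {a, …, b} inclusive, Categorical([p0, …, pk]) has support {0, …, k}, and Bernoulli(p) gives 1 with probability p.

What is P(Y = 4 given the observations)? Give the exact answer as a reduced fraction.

Enumerate traces; 7 have nonzero weight after conditioning:
  (W=0, Z=3, Y=2, X=0) weight 1/96
  (W=0, Z=3, Y=2, X=3) weight 1/96
  (W=0, Z=3, Y=4, X=0) weight 1/96
  (W=0, Z=3, Y=4, X=3) weight 1/96
  (W=1, Z=2, Y=3, X=1) weight 1/72
  (W=2, Z=1, Y=2, X=2) weight 1/216
  (W=2, Z=1, Y=4, X=2) weight 1/216
Group by Y:
  weight(Y=2) = 11/432
  weight(Y=3) = 1/72
  weight(Y=4) = 11/432
Total weight = 11/432 + 1/72 + 11/432 = 7/108
P(Y=2 | obs) = 11/432 / 7/108 = 11/28
P(Y=3 | obs) = 1/72 / 7/108 = 3/14
P(Y=4 | obs) = 11/432 / 7/108 = 11/28

P(Y = 4 | obs) = 11/28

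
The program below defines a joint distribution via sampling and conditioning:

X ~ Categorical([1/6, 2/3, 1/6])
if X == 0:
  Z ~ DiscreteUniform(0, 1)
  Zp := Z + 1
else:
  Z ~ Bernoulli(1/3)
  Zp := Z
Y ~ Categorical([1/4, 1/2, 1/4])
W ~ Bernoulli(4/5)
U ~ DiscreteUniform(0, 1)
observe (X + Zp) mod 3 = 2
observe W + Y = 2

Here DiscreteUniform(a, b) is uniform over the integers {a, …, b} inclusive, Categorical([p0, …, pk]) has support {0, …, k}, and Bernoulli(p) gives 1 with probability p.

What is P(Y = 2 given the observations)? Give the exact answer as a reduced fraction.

P(Y = 2 | obs) = 1/9

Enumerate traces; 12 have nonzero weight after conditioning:
  (X=0, Z=1, Y=1, W=1, U=0) weight 1/60
  (X=0, Z=1, Y=1, W=1, U=1) weight 1/60
  (X=0, Z=1, Y=2, W=0, U=0) weight 1/480
  (X=0, Z=1, Y=2, W=0, U=1) weight 1/480
  (X=1, Z=1, Y=1, W=1, U=0) weight 2/45
  (X=1, Z=1, Y=1, W=1, U=1) weight 2/45
  (X=1, Z=1, Y=2, W=0, U=0) weight 1/180
  (X=1, Z=1, Y=2, W=0, U=1) weight 1/180
  … 4 more
Group by Y:
  weight(Y=1) = 1/6
  weight(Y=2) = 1/48
Total weight = 1/6 + 1/48 = 3/16
P(Y=1 | obs) = 1/6 / 3/16 = 8/9
P(Y=2 | obs) = 1/48 / 3/16 = 1/9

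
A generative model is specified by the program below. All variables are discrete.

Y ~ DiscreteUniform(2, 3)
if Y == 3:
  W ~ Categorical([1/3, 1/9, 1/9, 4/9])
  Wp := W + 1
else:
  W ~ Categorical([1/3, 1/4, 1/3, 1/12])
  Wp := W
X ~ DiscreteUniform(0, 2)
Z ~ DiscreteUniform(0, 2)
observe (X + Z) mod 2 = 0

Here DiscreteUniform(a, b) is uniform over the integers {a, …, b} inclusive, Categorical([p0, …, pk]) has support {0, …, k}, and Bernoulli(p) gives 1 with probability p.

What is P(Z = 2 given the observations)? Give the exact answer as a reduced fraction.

Enumerate traces; 40 have nonzero weight after conditioning:
  (Y=2, W=0, X=0, Z=0) weight 1/54
  (Y=2, W=0, X=0, Z=2) weight 1/54
  (Y=2, W=0, X=1, Z=1) weight 1/54
  (Y=2, W=0, X=2, Z=0) weight 1/54
  (Y=2, W=0, X=2, Z=2) weight 1/54
  (Y=2, W=1, X=0, Z=0) weight 1/72
  (Y=2, W=1, X=0, Z=2) weight 1/72
  (Y=2, W=1, X=1, Z=1) weight 1/72
  … 32 more
Group by Z:
  weight(Z=0) = 2/9
  weight(Z=1) = 1/9
  weight(Z=2) = 2/9
Total weight = 2/9 + 1/9 + 2/9 = 5/9
P(Z=0 | obs) = 2/9 / 5/9 = 2/5
P(Z=1 | obs) = 1/9 / 5/9 = 1/5
P(Z=2 | obs) = 2/9 / 5/9 = 2/5

P(Z = 2 | obs) = 2/5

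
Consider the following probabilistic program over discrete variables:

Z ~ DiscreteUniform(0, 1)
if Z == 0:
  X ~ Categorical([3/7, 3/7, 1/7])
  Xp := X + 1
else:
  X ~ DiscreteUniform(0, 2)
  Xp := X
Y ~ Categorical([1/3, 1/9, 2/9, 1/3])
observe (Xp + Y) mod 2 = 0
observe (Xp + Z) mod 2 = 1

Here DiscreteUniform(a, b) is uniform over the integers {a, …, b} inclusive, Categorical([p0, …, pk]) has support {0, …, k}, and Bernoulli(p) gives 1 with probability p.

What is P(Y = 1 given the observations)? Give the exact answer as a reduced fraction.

Enumerate traces; 8 have nonzero weight after conditioning:
  (Z=0, X=0, Y=1) weight 1/42
  (Z=0, X=0, Y=3) weight 1/14
  (Z=0, X=2, Y=1) weight 1/126
  (Z=0, X=2, Y=3) weight 1/42
  (Z=1, X=0, Y=0) weight 1/18
  (Z=1, X=0, Y=2) weight 1/27
  (Z=1, X=2, Y=0) weight 1/18
  (Z=1, X=2, Y=2) weight 1/27
Group by Y:
  weight(Y=0) = 1/9
  weight(Y=1) = 2/63
  weight(Y=2) = 2/27
  weight(Y=3) = 2/21
Total weight = 1/9 + 2/63 + 2/27 + 2/21 = 59/189
P(Y=0 | obs) = 1/9 / 59/189 = 21/59
P(Y=1 | obs) = 2/63 / 59/189 = 6/59
P(Y=2 | obs) = 2/27 / 59/189 = 14/59
P(Y=3 | obs) = 2/21 / 59/189 = 18/59

P(Y = 1 | obs) = 6/59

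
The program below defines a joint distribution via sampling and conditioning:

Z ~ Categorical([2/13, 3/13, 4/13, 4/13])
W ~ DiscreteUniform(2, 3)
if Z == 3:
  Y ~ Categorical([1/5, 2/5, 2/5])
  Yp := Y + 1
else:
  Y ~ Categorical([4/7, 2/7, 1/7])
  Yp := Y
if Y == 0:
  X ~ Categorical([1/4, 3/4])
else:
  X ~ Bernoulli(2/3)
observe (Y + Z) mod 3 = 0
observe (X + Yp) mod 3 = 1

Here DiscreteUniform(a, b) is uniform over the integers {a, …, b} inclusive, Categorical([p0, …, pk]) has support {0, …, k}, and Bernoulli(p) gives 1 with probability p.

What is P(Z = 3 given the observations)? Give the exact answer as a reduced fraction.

Enumerate traces; 6 have nonzero weight after conditioning:
  (Z=0, W=2, Y=0, X=1) weight 3/91
  (Z=0, W=3, Y=0, X=1) weight 3/91
  (Z=2, W=2, Y=1, X=0) weight 4/273
  (Z=2, W=3, Y=1, X=0) weight 4/273
  (Z=3, W=2, Y=0, X=0) weight 1/130
  (Z=3, W=3, Y=0, X=0) weight 1/130
Group by Z:
  weight(Z=0) = 6/91
  weight(Z=2) = 8/273
  weight(Z=3) = 1/65
Total weight = 6/91 + 8/273 + 1/65 = 151/1365
P(Z=0 | obs) = 6/91 / 151/1365 = 90/151
P(Z=2 | obs) = 8/273 / 151/1365 = 40/151
P(Z=3 | obs) = 1/65 / 151/1365 = 21/151

P(Z = 3 | obs) = 21/151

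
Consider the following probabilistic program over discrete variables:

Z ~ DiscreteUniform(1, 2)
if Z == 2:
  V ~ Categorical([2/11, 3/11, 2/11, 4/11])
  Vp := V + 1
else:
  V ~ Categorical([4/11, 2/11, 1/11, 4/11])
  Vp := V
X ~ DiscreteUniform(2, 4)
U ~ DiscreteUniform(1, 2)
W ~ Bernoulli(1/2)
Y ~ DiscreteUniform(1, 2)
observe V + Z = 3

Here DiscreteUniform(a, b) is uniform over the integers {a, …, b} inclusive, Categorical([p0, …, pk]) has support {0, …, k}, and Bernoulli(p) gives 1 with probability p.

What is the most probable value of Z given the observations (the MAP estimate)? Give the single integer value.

Enumerate traces; 48 have nonzero weight after conditioning:
  (Z=1, V=2, X=2, U=1, W=0, Y=1) weight 1/528
  (Z=1, V=2, X=2, U=1, W=0, Y=2) weight 1/528
  (Z=1, V=2, X=2, U=1, W=1, Y=1) weight 1/528
  (Z=1, V=2, X=2, U=1, W=1, Y=2) weight 1/528
  (Z=1, V=2, X=2, U=2, W=0, Y=1) weight 1/528
  (Z=1, V=2, X=2, U=2, W=0, Y=2) weight 1/528
  (Z=1, V=2, X=2, U=2, W=1, Y=1) weight 1/528
  (Z=1, V=2, X=2, U=2, W=1, Y=2) weight 1/528
  (Z=2, V=1, X=2, U=1, W=0, Y=1) weight 1/176
  … 39 more
Group by Z:
  weight(Z=1) = 1/22
  weight(Z=2) = 3/22
Total weight = 1/22 + 3/22 = 2/11
P(Z=1 | obs) = 1/22 / 2/11 = 1/4
P(Z=2 | obs) = 3/22 / 2/11 = 3/4
argmax = 2

argmax_v P(Z = v | obs) = 2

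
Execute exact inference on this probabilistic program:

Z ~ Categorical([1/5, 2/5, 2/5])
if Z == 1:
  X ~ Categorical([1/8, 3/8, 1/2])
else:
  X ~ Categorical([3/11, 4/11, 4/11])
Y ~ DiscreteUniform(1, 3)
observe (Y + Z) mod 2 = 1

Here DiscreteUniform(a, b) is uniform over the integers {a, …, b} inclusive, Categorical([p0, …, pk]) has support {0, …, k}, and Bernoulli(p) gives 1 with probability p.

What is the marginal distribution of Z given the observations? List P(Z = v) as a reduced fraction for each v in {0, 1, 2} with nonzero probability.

Enumerate traces; 15 have nonzero weight after conditioning:
  (Z=0, X=0, Y=1) weight 1/55
  (Z=0, X=0, Y=3) weight 1/55
  (Z=0, X=1, Y=1) weight 4/165
  (Z=0, X=1, Y=3) weight 4/165
  (Z=0, X=2, Y=1) weight 4/165
  (Z=0, X=2, Y=3) weight 4/165
  (Z=1, X=0, Y=2) weight 1/60
  (Z=1, X=1, Y=2) weight 1/20
  (Z=2, X=0, Y=1) weight 2/55
  … 6 more
Group by Z:
  weight(Z=0) = 2/15
  weight(Z=1) = 2/15
  weight(Z=2) = 4/15
Total weight = 2/15 + 2/15 + 4/15 = 8/15
P(Z=0 | obs) = 2/15 / 8/15 = 1/4
P(Z=1 | obs) = 2/15 / 8/15 = 1/4
P(Z=2 | obs) = 4/15 / 8/15 = 1/2

P(Z=0) = 1/4, P(Z=1) = 1/4, P(Z=2) = 1/2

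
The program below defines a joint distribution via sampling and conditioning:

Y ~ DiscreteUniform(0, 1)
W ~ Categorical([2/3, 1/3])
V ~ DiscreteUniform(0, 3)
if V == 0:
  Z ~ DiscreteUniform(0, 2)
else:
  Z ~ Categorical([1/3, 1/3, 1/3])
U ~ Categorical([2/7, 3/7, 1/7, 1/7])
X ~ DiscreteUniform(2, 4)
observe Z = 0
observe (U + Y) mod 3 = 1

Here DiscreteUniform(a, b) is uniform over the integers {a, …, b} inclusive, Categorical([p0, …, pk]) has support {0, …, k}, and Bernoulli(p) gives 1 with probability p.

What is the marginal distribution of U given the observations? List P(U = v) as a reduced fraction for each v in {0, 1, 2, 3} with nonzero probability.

Enumerate traces; 72 have nonzero weight after conditioning:
  (Y=0, W=0, V=0, Z=0, U=1, X=2) weight 1/252
  (Y=0, W=0, V=0, Z=0, U=1, X=3) weight 1/252
  (Y=0, W=0, V=0, Z=0, U=1, X=4) weight 1/252
  (Y=0, W=0, V=1, Z=0, U=1, X=2) weight 1/252
  (Y=0, W=0, V=1, Z=0, U=1, X=3) weight 1/252
  (Y=0, W=0, V=1, Z=0, U=1, X=4) weight 1/252
  (Y=0, W=0, V=2, Z=0, U=1, X=2) weight 1/252
  (Y=0, W=0, V=2, Z=0, U=1, X=3) weight 1/252
  (Y=1, W=0, V=0, Z=0, U=0, X=2) weight 1/378
  (Y=1, W=0, V=0, Z=0, U=3, X=2) weight 1/756
  … 62 more
Group by U:
  weight(U=0) = 1/21
  weight(U=1) = 1/14
  weight(U=3) = 1/42
Total weight = 1/21 + 1/14 + 1/42 = 1/7
P(U=0 | obs) = 1/21 / 1/7 = 1/3
P(U=1 | obs) = 1/14 / 1/7 = 1/2
P(U=3 | obs) = 1/42 / 1/7 = 1/6

P(U=0) = 1/3, P(U=1) = 1/2, P(U=3) = 1/6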